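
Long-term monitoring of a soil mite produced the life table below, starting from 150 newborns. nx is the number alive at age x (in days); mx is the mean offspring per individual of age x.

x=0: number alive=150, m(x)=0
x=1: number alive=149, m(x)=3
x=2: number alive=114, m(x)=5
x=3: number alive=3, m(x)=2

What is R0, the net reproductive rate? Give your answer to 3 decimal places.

lx = nx/n0 = nx/150: 1, 0.99333…, 0.76, 0.02
lx·mx by age: 0, 2.98…, 3.8, 0.04
R0 = Σ lx·mx = 6.82… → 6.820

6.820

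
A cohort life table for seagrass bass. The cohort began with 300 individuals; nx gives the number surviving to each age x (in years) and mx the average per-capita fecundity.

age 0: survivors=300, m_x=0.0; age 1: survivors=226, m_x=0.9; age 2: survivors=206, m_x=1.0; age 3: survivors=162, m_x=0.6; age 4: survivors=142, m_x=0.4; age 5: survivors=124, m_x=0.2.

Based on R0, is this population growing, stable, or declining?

growing

lx = nx/n0 = nx/300: 1, 0.75333…, 0.68667…, 0.54, 0.47333…, 0.41333…
R0 = Σ lx·mx = 0 + 0.678… + 0.686667… + 0.324 + 0.189333… + 0.082667… = 1.960667…
R0 > 1, so the population is growing.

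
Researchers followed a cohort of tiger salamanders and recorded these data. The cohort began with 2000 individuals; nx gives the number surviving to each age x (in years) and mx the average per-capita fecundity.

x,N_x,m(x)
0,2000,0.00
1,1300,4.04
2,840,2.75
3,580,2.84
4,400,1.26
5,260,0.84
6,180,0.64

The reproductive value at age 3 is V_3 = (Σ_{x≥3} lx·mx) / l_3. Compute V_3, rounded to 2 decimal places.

4.28

lx = nx/n0 = nx/2000: 1, 0.65, 0.42, 0.29, 0.2, 0.13, 0.09
lx·mx for x ≥ 3: 0.8236, 0.252, 0.1092, 0.0576 → sum = 1.2424
V_3 = 1.2424 / l_3 = 1.2424 / 0.29 = 4.284138… → 4.28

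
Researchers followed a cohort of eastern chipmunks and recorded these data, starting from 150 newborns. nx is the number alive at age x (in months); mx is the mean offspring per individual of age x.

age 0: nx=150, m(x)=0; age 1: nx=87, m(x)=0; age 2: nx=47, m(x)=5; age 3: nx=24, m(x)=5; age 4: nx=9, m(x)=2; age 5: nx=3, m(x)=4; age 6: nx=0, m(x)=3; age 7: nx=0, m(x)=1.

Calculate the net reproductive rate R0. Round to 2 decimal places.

2.57

lx = nx/n0 = nx/150: 1, 0.58, 0.31333…, 0.16, 0.06, 0.02, 0, 0
lx·mx by age: 0, 0, 1.566667…, 0.8, 0.12, 0.08, 0, 0
R0 = Σ lx·mx = 2.566667… → 2.57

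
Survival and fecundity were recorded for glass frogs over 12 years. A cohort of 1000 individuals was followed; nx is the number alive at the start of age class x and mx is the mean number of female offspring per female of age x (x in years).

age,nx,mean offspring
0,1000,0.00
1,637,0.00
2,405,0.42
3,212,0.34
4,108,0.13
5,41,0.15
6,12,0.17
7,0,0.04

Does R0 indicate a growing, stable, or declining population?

lx = nx/n0 = nx/1000: 1, 0.637, 0.405, 0.212, 0.108, 0.041, 0.012, 0
R0 = Σ lx·mx = 0 + 0 + 0.1701 + 0.07208 + 0.01404 + 0.00615 + 0.00204 + 0 = 0.26441
R0 < 1, so the population is declining.

declining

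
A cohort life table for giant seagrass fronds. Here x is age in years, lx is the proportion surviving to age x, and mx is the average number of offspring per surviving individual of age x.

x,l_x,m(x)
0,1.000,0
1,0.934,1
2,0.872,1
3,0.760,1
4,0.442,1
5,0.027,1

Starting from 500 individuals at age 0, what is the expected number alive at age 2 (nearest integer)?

436

Expected survivors = N0 · l_2 = 500 × 0.872 = 436 → 436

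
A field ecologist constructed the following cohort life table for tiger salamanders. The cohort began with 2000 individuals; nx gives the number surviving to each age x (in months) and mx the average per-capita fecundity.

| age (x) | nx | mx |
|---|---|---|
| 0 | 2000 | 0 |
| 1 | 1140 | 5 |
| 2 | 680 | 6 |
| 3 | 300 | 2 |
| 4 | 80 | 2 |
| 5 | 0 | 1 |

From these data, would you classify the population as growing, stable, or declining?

lx = nx/n0 = nx/2000: 1, 0.57, 0.34, 0.15, 0.04, 0
R0 = Σ lx·mx = 0 + 2.85 + 2.04 + 0.3 + 0.08 + 0 = 5.27
R0 > 1, so the population is growing.

growing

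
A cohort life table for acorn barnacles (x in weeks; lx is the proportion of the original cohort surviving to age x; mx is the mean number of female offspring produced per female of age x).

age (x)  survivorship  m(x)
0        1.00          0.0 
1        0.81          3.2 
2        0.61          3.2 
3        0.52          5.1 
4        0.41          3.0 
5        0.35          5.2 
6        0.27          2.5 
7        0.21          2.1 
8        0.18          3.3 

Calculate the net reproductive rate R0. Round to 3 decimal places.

lx·mx by age: 0, 2.592, 1.952, 2.652, 1.23, 1.82, 0.675, 0.441, 0.594
R0 = Σ lx·mx = 11.956 → 11.956

11.956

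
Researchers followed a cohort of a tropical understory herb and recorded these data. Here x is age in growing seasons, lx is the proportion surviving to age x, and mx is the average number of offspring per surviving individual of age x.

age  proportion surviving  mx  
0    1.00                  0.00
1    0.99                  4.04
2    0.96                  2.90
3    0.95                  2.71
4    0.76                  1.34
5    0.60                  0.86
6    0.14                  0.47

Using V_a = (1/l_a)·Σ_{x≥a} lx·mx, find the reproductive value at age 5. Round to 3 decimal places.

0.970

lx·mx for x ≥ 5: 0.516, 0.0658 → sum = 0.5818
V_5 = 0.5818 / l_5 = 0.5818 / 0.6 = 0.969667… → 0.970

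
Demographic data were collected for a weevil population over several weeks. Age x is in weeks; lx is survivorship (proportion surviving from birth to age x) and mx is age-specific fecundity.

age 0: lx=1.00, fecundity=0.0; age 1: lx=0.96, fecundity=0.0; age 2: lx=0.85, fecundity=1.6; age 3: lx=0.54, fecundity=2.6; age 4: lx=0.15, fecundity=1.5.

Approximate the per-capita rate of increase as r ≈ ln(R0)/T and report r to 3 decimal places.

R0 = Σ lx·mx = 0 + 0 + 1.36 + 1.404 + 0.225 = 2.989
Σ x·lx·mx = 7.832; T = 7.832/2.989 = 2.62027…
r ≈ ln(R0)/T = ln(2.989)/2.62027… = 0.41787… → 0.418

0.418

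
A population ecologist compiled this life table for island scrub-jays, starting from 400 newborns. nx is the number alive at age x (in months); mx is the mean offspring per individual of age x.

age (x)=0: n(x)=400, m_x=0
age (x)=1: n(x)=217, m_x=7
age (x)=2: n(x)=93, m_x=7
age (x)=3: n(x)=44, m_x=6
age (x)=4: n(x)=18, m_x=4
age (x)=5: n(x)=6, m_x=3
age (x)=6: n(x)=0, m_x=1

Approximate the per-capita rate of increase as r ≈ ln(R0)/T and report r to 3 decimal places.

1.165

lx = nx/n0 = nx/400: 1, 0.5425, 0.2325, 0.11, 0.045, 0.015, 0
R0 = Σ lx·mx = 0 + 3.7975 + 1.6275 + 0.66 + 0.18 + 0.045 + 0 = 6.31
Σ x·lx·mx = 9.9775; T = 9.9775/6.31 = 1.58122…
r ≈ ln(R0)/T = ln(6.31)/1.58122… = 1.16501… → 1.165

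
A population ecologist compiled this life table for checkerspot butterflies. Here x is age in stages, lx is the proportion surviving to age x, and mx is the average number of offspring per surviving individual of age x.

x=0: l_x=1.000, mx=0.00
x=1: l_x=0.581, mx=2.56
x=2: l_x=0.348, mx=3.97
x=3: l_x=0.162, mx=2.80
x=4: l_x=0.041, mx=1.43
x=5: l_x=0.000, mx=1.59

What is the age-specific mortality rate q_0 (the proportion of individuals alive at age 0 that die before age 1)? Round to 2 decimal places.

q_0 = (l_0 − l_1) / l_0 = (1 − 0.581) / 1
     = 0.419 / 1 = 0.419 → 0.42

0.42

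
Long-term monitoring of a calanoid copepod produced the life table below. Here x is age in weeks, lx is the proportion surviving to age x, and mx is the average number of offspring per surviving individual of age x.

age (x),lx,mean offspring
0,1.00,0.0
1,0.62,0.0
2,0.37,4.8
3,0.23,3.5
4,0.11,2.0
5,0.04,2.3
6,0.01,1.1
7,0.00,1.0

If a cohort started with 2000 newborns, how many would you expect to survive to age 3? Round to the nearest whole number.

460

Expected survivors = N0 · l_3 = 2000 × 0.23 = 460 → 460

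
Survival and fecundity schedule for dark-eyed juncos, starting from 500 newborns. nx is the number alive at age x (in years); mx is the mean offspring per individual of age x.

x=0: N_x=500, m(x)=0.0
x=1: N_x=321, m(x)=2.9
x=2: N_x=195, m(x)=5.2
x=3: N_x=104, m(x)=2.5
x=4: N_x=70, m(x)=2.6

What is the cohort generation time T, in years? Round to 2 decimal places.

lx = nx/n0 = nx/500: 1, 0.642, 0.39, 0.208, 0.14
lx·mx: 0, 1.8618, 2.028, 0.52, 0.364 → R0 = 4.7738
x·lx·mx: 0, 1.8618, 4.056, 1.56, 1.456 → Σ = 8.9338
T = 8.9338 / 4.7738 = 1.871423… → 1.87

1.87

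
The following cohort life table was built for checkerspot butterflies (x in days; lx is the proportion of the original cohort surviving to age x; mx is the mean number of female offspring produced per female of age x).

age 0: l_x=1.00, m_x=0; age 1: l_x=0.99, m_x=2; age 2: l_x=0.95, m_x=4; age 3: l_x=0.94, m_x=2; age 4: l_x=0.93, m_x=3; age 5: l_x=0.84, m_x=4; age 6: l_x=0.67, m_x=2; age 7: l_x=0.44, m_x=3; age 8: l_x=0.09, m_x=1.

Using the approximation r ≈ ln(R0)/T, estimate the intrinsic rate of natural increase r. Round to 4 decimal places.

0.7598

R0 = Σ lx·mx = 0 + 1.98 + 3.8 + 1.88 + 2.79 + 3.36 + 1.34 + 1.32 + 0.09 = 16.56
Σ x·lx·mx = 61.18; T = 61.18/16.56 = 3.69444…
r ≈ ln(R0)/T = ln(16.56)/3.69444… = 0.759787… → 0.7598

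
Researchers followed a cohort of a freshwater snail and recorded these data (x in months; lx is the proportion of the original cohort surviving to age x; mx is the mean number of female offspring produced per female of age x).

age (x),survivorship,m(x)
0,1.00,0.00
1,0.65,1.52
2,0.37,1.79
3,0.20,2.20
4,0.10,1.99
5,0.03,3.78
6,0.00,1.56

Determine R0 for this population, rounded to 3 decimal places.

2.403

lx·mx by age: 0, 0.988, 0.6623, 0.44, 0.199, 0.1134, 0
R0 = Σ lx·mx = 2.4027 → 2.403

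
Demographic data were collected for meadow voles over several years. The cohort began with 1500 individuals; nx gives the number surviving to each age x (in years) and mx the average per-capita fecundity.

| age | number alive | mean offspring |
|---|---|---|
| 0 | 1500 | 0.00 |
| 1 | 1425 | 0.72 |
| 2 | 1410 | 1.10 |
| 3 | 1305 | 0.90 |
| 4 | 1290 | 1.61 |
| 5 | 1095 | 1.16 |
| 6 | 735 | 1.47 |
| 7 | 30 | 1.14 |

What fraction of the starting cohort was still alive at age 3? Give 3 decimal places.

0.870

l_3 = n_3/n_0 = 1305/1500 = 0.87 → 0.870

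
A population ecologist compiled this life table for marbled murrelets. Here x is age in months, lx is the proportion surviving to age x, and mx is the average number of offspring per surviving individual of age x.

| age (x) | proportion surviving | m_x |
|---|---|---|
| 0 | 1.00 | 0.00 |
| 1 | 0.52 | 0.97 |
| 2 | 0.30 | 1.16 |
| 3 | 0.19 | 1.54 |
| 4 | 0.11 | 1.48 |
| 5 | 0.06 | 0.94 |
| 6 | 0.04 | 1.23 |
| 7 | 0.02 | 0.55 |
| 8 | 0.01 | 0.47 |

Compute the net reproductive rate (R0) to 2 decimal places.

1.43

lx·mx by age: 0, 0.5044, 0.348, 0.2926, 0.1628, 0.0564, 0.0492, 0.011, 0.0047
R0 = Σ lx·mx = 1.4291 → 1.43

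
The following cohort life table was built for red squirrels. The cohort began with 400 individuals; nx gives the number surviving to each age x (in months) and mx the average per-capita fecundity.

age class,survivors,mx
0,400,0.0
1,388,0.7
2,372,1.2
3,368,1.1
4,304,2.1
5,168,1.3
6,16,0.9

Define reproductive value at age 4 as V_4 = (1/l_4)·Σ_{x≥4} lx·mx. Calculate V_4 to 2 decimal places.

lx = nx/n0 = nx/400: 1, 0.97, 0.93, 0.92, 0.76, 0.42, 0.04
lx·mx for x ≥ 4: 1.596, 0.546, 0.036 → sum = 2.178
V_4 = 2.178 / l_4 = 2.178 / 0.76 = 2.865789… → 2.87

2.87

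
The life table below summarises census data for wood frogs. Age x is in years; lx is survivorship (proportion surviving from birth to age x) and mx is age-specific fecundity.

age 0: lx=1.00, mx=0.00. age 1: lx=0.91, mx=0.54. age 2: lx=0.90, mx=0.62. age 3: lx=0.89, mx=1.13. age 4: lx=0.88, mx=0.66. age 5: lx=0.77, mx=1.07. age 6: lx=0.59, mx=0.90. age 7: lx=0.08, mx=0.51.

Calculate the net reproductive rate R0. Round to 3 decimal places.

4.032

lx·mx by age: 0, 0.4914, 0.558, 1.0057, 0.5808, 0.8239, 0.531, 0.0408
R0 = Σ lx·mx = 4.0316 → 4.032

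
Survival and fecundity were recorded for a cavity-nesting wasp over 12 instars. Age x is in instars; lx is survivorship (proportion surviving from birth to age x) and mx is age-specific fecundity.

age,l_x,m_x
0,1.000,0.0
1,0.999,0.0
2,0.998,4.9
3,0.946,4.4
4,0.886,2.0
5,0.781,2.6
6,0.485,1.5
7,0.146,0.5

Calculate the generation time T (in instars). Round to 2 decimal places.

3.25

lx·mx: 0, 0, 4.8902, 4.1624, 1.772, 2.0306, 0.7275, 0.073 → R0 = 13.6557
x·lx·mx: 0, 0, 9.7804, 12.4872, 7.088, 10.153, 4.365, 0.511 → Σ = 44.3846
T = 44.3846 / 13.6557 = 3.250262… → 3.25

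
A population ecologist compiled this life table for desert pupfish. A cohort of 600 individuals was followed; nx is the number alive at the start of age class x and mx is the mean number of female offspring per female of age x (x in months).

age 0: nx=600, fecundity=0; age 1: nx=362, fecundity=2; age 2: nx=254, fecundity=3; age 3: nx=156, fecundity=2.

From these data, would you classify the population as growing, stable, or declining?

lx = nx/n0 = nx/600: 1, 0.60333…, 0.42333…, 0.26
R0 = Σ lx·mx = 0 + 1.206667… + 1.27… + 0.52 = 2.996667…
R0 > 1, so the population is growing.

growing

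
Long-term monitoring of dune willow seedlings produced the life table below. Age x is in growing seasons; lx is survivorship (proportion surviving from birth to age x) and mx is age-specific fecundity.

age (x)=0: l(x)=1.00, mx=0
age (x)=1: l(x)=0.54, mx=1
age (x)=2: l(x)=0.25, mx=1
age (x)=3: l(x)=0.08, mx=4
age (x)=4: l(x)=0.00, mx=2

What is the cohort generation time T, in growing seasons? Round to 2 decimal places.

lx·mx: 0, 0.54, 0.25, 0.32, 0 → R0 = 1.11
x·lx·mx: 0, 0.54, 0.5, 0.96, 0 → Σ = 2
T = 2 / 1.11 = 1.801802… → 1.80

1.80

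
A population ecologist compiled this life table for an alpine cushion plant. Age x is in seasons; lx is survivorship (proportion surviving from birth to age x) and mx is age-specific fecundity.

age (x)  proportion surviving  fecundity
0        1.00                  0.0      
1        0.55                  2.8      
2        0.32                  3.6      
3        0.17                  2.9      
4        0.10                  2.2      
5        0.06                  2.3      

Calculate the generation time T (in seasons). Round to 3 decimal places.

lx·mx: 0, 1.54, 1.152, 0.493, 0.22, 0.138 → R0 = 3.543
x·lx·mx: 0, 1.54, 2.304, 1.479, 0.88, 0.69 → Σ = 6.893
T = 6.893 / 3.543 = 1.945526… → 1.946

1.946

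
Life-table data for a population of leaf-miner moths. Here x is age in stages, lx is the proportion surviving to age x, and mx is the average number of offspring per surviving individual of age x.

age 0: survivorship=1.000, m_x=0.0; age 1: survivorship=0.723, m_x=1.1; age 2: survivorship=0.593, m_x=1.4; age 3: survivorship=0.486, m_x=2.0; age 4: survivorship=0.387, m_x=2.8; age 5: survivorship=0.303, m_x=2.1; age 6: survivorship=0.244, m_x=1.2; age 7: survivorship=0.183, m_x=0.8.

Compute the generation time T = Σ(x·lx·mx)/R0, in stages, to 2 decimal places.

3.29

lx·mx: 0, 0.7953, 0.8302, 0.972, 1.0836, 0.6363, 0.2928, 0.1464 → R0 = 4.7566
x·lx·mx: 0, 0.7953, 1.6604, 2.916, 4.3344, 3.1815, 1.7568, 1.0248 → Σ = 15.6692
T = 15.6692 / 4.7566 = 3.294202… → 3.29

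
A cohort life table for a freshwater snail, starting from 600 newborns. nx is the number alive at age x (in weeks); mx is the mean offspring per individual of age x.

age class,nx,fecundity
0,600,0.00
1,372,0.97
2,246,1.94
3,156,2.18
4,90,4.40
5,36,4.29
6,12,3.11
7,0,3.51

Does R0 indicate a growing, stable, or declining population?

growing

lx = nx/n0 = nx/600: 1, 0.62, 0.41, 0.26, 0.15, 0.06, 0.02, 0
R0 = Σ lx·mx = 0 + 0.6014 + 0.7954 + 0.5668 + 0.66 + 0.2574 + 0.0622 + 0 = 2.9432
R0 > 1, so the population is growing.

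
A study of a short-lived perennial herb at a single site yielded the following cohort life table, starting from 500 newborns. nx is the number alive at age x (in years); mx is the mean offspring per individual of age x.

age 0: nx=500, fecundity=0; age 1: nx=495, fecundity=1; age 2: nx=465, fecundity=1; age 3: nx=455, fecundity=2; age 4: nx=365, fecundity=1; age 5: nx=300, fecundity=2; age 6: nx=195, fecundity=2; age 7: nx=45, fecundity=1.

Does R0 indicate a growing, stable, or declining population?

growing

lx = nx/n0 = nx/500: 1, 0.99, 0.93, 0.91, 0.73, 0.6, 0.39, 0.09
R0 = Σ lx·mx = 0 + 0.99 + 0.93 + 1.82 + 0.73 + 1.2 + 0.78 + 0.09 = 6.54
R0 > 1, so the population is growing.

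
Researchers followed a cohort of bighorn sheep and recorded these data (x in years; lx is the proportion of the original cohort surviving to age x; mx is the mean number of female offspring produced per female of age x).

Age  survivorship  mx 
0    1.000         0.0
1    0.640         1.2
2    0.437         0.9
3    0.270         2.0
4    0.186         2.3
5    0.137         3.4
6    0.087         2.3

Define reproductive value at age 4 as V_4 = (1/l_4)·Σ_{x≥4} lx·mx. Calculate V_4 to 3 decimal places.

lx·mx for x ≥ 4: 0.4278, 0.4658, 0.2001 → sum = 1.0937
V_4 = 1.0937 / l_4 = 1.0937 / 0.186 = 5.880108… → 5.880

5.880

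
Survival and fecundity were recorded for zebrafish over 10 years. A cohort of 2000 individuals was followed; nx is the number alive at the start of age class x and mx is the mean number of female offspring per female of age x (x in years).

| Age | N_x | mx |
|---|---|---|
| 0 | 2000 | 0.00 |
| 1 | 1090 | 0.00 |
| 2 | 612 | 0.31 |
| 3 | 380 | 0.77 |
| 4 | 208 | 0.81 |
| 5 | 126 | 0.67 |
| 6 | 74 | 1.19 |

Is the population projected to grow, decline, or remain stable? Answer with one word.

lx = nx/n0 = nx/2000: 1, 0.545, 0.306, 0.19, 0.104, 0.063, 0.037
R0 = Σ lx·mx = 0 + 0 + 0.09486 + 0.1463 + 0.08424 + 0.04221 + 0.04403 = 0.41164
R0 < 1, so the population is declining.

declining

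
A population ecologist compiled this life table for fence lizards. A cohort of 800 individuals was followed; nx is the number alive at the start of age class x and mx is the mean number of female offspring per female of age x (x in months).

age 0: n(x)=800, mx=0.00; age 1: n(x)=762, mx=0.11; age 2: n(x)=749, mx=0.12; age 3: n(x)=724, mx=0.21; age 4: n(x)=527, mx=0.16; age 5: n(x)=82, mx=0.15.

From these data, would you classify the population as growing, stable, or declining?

declining

lx = nx/n0 = nx/800: 1, 0.9525, 0.93625, 0.905, 0.65875, 0.1025
R0 = Σ lx·mx = 0 + 0.104775 + 0.11235… + 0.19005 + 0.1054… + 0.015375 = 0.52795…
R0 < 1, so the population is declining.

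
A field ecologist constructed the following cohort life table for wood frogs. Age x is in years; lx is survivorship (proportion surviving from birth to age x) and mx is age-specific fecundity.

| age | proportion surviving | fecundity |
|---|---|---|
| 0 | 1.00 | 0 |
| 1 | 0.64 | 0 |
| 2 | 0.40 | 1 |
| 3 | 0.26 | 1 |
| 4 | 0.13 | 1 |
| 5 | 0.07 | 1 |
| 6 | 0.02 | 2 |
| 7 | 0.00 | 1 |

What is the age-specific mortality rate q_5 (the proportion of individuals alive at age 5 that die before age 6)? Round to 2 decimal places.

0.71

q_5 = (l_5 − l_6) / l_5 = (0.07 − 0.02) / 0.07
     = 0.05 / 0.07 = 0.714286… → 0.71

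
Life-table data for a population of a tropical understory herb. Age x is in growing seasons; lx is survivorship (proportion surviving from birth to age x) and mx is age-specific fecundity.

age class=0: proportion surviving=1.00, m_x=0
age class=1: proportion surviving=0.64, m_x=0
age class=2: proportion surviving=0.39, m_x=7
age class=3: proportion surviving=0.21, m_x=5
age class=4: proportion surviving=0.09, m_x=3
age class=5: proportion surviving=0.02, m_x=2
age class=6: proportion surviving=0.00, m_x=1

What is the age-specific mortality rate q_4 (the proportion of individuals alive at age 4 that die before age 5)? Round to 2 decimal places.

0.78

q_4 = (l_4 − l_5) / l_4 = (0.09 − 0.02) / 0.09
     = 0.07 / 0.09 = 0.777778… → 0.78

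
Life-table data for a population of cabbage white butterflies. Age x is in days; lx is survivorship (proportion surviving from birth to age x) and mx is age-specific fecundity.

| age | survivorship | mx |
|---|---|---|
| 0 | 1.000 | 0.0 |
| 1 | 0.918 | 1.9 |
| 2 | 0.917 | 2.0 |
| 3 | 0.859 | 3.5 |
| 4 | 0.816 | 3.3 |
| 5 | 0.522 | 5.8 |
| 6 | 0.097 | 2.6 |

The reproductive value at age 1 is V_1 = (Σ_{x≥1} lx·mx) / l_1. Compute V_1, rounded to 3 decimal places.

13.679

lx·mx for x ≥ 1: 1.7442, 1.834, 3.0065, 2.6928, 3.0276, 0.2522 → sum = 12.5573
V_1 = 12.5573 / l_1 = 12.5573 / 0.918 = 13.678976… → 13.679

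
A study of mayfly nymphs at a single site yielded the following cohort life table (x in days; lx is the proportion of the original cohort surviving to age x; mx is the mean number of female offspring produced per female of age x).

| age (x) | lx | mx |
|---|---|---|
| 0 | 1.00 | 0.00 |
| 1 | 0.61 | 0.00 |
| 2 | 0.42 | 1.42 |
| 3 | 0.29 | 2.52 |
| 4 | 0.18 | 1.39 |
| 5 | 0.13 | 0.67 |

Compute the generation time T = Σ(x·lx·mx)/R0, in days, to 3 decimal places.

2.897

lx·mx: 0, 0, 0.5964, 0.7308, 0.2502, 0.0871 → R0 = 1.6645
x·lx·mx: 0, 0, 1.1928, 2.1924, 1.0008, 0.4355 → Σ = 4.8215
T = 4.8215 / 1.6645 = 2.896666… → 2.897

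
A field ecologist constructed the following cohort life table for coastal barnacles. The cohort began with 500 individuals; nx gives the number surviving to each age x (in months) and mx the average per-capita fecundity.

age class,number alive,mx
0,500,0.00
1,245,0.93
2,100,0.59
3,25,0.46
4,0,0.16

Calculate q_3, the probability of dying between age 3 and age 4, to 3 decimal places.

1.000

lx = nx/n0 = nx/500: 1, 0.49, 0.2, 0.05, 0
q_3 = (l_3 − l_4) / l_3 = (0.05 − 0) / 0.05
     = 0.05 / 0.05 = 1 → 1.000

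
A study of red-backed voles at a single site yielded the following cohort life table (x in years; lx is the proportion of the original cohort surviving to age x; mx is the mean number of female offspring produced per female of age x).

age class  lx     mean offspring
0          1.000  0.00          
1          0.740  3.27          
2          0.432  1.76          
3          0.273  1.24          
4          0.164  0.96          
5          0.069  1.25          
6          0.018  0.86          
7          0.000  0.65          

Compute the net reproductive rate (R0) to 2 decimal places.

lx·mx by age: 0, 2.4198, 0.76032, 0.33852, 0.15744, 0.08625, 0.01548, 0
R0 = Σ lx·mx = 3.77781 → 3.78

3.78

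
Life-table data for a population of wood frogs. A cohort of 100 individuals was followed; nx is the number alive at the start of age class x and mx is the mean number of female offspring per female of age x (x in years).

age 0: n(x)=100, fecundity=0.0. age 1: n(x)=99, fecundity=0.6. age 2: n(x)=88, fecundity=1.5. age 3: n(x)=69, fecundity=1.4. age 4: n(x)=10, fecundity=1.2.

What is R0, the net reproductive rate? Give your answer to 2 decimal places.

lx = nx/n0 = nx/100: 1, 0.99, 0.88, 0.69, 0.1
lx·mx by age: 0, 0.594, 1.32, 0.966, 0.12
R0 = Σ lx·mx = 3 → 3.00

3.00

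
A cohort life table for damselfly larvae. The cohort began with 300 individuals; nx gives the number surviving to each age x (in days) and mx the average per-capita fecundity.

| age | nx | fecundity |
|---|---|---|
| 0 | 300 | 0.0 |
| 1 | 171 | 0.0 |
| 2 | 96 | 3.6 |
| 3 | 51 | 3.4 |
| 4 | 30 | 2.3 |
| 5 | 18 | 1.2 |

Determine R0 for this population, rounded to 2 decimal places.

lx = nx/n0 = nx/300: 1, 0.57, 0.32, 0.17, 0.1, 0.06
lx·mx by age: 0, 0, 1.152, 0.578, 0.23, 0.072
R0 = Σ lx·mx = 2.032 → 2.03

2.03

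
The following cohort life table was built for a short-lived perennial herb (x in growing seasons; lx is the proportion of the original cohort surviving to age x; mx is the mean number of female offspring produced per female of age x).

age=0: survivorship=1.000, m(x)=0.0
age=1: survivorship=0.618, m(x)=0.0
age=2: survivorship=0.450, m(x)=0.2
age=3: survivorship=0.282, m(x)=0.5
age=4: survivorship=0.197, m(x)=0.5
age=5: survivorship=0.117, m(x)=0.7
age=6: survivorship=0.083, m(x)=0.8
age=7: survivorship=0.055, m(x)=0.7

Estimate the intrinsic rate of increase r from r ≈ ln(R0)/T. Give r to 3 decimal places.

R0 = Σ lx·mx = 0 + 0 + 0.09 + 0.141 + 0.0985 + 0.0819 + 0.0664 + 0.0385 = 0.5163
Σ x·lx·mx = 2.0744; T = 2.0744/0.5163 = 4.01782…
r ≈ ln(R0)/T = ln(0.5163)/4.01782… = -0.16453… → -0.165

-0.165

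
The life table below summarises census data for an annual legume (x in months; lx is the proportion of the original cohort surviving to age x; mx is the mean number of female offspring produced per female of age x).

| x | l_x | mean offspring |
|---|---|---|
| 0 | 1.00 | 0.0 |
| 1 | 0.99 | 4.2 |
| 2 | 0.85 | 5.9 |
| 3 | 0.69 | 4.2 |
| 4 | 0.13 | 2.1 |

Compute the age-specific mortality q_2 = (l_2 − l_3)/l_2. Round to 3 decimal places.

q_2 = (l_2 − l_3) / l_2 = (0.85 − 0.69) / 0.85
     = 0.16 / 0.85 = 0.188235… → 0.188

0.188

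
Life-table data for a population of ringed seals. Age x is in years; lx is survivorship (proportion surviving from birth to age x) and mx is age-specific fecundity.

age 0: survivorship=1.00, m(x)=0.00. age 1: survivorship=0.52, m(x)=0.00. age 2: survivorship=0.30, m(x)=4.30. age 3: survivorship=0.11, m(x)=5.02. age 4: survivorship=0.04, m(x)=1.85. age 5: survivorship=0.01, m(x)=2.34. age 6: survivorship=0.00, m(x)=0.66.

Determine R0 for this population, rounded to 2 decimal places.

1.94

lx·mx by age: 0, 0, 1.29, 0.5522, 0.074, 0.0234, 0
R0 = Σ lx·mx = 1.9396 → 1.94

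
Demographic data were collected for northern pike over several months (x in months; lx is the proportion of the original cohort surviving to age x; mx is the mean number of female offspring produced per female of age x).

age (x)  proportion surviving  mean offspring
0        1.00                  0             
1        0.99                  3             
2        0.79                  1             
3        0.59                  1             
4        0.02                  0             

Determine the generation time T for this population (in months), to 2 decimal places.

1.45

lx·mx: 0, 2.97, 0.79, 0.59, 0 → R0 = 4.35
x·lx·mx: 0, 2.97, 1.58, 1.77, 0 → Σ = 6.32
T = 6.32 / 4.35 = 1.452874… → 1.45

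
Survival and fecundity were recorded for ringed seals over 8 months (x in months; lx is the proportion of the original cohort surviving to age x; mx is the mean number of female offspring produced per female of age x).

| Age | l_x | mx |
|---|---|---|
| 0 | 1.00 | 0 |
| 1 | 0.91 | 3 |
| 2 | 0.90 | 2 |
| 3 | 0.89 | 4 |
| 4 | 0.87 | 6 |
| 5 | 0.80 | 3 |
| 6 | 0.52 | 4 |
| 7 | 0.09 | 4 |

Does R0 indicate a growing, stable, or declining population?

growing

R0 = Σ lx·mx = 0 + 2.73 + 1.8 + 3.56 + 5.22 + 2.4 + 2.08 + 0.36 = 18.15
R0 > 1, so the population is growing.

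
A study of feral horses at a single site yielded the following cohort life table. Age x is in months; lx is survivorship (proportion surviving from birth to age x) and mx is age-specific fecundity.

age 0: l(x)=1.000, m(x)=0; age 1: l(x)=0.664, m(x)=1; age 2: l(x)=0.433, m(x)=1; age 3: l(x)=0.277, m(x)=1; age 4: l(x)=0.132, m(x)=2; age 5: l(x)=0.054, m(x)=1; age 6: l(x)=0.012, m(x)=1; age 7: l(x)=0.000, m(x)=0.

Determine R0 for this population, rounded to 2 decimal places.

lx·mx by age: 0, 0.664, 0.433, 0.277, 0.264, 0.054, 0.012, 0
R0 = Σ lx·mx = 1.704 → 1.70

1.70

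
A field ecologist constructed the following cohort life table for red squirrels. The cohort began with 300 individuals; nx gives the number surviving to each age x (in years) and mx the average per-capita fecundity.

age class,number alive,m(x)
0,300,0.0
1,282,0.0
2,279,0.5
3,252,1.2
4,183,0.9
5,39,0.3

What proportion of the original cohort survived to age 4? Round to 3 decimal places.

l_4 = n_4/n_0 = 183/300 = 0.61 → 0.610

0.610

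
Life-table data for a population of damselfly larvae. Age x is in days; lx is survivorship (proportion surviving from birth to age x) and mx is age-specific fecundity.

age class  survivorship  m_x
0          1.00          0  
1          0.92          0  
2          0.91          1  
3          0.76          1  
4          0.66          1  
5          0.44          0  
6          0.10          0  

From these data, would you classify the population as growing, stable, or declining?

growing

R0 = Σ lx·mx = 0 + 0 + 0.91 + 0.76 + 0.66 + 0 + 0 = 2.33
R0 > 1, so the population is growing.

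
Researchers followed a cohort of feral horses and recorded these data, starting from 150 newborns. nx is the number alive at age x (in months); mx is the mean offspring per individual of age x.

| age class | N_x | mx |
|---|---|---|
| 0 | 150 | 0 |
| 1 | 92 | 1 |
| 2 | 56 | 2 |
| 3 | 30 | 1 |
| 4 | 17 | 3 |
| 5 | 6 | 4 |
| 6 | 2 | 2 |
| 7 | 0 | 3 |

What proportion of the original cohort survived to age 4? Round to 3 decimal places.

l_4 = n_4/n_0 = 17/150 = 0.113333… → 0.113

0.113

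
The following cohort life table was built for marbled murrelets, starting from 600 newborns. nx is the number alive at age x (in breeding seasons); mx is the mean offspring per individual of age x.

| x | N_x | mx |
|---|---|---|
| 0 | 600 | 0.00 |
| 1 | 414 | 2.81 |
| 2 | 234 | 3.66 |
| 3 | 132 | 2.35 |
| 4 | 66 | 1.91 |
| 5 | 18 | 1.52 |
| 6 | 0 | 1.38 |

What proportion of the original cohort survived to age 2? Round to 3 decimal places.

0.390

l_2 = n_2/n_0 = 234/600 = 0.39 → 0.390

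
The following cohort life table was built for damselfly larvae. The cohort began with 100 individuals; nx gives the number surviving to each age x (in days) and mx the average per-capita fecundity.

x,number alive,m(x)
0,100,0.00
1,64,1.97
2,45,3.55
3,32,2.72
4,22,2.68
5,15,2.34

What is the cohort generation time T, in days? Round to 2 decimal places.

2.39

lx = nx/n0 = nx/100: 1, 0.64, 0.45, 0.32, 0.22, 0.15
lx·mx: 0, 1.2608, 1.5975, 0.8704, 0.5896, 0.351 → R0 = 4.6693
x·lx·mx: 0, 1.2608, 3.195, 2.6112, 2.3584, 1.755 → Σ = 11.1804
T = 11.1804 / 4.6693 = 2.394449… → 2.39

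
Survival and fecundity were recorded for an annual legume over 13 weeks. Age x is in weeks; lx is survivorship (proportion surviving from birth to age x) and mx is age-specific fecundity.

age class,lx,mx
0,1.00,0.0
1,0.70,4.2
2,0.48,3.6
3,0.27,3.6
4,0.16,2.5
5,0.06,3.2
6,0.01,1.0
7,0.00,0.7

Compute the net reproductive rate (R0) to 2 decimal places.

6.24

lx·mx by age: 0, 2.94, 1.728, 0.972, 0.4, 0.192, 0.01, 0
R0 = Σ lx·mx = 6.242 → 6.24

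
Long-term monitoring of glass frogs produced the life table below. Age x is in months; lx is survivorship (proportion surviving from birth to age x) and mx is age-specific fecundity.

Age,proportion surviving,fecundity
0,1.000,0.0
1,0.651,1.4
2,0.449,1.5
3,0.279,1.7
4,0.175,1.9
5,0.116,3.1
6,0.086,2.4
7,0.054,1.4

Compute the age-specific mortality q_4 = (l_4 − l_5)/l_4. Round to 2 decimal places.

q_4 = (l_4 − l_5) / l_4 = (0.175 − 0.116) / 0.175
     = 0.059 / 0.175 = 0.337143… → 0.34

0.34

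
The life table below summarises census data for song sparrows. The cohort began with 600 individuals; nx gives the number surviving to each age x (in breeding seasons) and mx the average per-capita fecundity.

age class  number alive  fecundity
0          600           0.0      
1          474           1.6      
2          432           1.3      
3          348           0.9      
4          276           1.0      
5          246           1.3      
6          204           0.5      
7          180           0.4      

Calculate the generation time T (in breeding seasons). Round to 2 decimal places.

lx = nx/n0 = nx/600: 1, 0.79, 0.72, 0.58, 0.46, 0.41, 0.34, 0.3
lx·mx: 0, 1.264, 0.936, 0.522, 0.46, 0.533, 0.17, 0.12 → R0 = 4.005
x·lx·mx: 0, 1.264, 1.872, 1.566, 1.84, 2.665, 1.02, 0.84 → Σ = 11.067
T = 11.067 / 4.005 = 2.763296… → 2.76

2.76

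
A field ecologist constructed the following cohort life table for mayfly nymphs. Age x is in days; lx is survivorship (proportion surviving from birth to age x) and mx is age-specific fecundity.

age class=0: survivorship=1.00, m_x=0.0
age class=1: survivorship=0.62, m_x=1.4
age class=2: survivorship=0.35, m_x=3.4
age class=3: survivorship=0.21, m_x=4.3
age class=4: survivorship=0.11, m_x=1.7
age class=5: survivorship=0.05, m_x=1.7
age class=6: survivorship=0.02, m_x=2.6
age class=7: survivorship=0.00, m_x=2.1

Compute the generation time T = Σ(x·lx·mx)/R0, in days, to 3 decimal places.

2.265

lx·mx: 0, 0.868, 1.19, 0.903, 0.187, 0.085, 0.052, 0 → R0 = 3.285
x·lx·mx: 0, 0.868, 2.38, 2.709, 0.748, 0.425, 0.312, 0 → Σ = 7.442
T = 7.442 / 3.285 = 2.265449… → 2.265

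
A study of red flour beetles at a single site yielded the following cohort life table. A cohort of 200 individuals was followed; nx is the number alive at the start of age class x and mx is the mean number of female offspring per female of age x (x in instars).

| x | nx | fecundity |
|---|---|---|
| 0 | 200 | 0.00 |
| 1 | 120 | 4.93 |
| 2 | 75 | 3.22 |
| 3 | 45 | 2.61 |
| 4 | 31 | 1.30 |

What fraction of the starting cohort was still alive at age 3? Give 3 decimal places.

l_3 = n_3/n_0 = 45/200 = 0.225 → 0.225

0.225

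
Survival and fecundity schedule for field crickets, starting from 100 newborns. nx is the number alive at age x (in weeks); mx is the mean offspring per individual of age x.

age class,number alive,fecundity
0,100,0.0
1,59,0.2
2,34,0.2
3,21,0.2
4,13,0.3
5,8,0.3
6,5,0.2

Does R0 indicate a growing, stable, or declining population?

declining

lx = nx/n0 = nx/100: 1, 0.59, 0.34, 0.21, 0.13, 0.08, 0.05
R0 = Σ lx·mx = 0 + 0.118 + 0.068 + 0.042 + 0.039 + 0.024 + 0.01 = 0.301
R0 < 1, so the population is declining.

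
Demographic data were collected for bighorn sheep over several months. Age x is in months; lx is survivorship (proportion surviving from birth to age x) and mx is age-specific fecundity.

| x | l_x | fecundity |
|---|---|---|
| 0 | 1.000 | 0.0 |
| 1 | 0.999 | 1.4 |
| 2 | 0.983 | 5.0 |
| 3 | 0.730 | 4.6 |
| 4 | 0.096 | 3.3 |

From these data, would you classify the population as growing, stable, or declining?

growing

R0 = Σ lx·mx = 0 + 1.3986 + 4.915 + 3.358 + 0.3168 = 9.9884
R0 > 1, so the population is growing.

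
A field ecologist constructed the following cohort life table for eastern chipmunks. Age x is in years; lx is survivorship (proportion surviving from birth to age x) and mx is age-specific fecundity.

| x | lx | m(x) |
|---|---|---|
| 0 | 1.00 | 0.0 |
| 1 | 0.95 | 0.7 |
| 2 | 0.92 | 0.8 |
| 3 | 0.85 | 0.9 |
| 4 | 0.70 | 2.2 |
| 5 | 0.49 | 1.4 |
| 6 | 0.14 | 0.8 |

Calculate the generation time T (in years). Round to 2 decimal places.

lx·mx: 0, 0.665, 0.736, 0.765, 1.54, 0.686, 0.112 → R0 = 4.504
x·lx·mx: 0, 0.665, 1.472, 2.295, 6.16, 3.43, 0.672 → Σ = 14.694
T = 14.694 / 4.504 = 3.262433… → 3.26

3.26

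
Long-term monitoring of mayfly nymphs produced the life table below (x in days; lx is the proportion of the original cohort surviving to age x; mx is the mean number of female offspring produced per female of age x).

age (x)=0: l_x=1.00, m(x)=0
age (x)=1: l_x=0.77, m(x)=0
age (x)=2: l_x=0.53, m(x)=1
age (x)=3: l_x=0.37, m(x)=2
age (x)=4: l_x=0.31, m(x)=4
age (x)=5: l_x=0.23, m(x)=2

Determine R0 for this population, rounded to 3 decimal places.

2.970

lx·mx by age: 0, 0, 0.53, 0.74, 1.24, 0.46
R0 = Σ lx·mx = 2.97 → 2.970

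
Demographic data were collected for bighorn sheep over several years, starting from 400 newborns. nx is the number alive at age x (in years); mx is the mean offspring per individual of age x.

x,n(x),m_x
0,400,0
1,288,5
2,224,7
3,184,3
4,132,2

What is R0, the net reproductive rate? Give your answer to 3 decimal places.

lx = nx/n0 = nx/400: 1, 0.72, 0.56, 0.46, 0.33
lx·mx by age: 0, 3.6, 3.92, 1.38, 0.66
R0 = Σ lx·mx = 9.56 → 9.560

9.560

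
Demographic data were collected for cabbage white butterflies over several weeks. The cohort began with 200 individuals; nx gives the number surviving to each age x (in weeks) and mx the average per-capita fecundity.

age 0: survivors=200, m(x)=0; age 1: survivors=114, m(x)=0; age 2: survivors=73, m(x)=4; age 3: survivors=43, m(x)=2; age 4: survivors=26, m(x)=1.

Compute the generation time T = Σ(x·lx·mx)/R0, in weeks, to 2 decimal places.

2.34

lx = nx/n0 = nx/200: 1, 0.57, 0.365, 0.215, 0.13
lx·mx: 0, 0, 1.46, 0.43, 0.13 → R0 = 2.02
x·lx·mx: 0, 0, 2.92, 1.29, 0.52 → Σ = 4.73
T = 4.73 / 2.02 = 2.341584… → 2.34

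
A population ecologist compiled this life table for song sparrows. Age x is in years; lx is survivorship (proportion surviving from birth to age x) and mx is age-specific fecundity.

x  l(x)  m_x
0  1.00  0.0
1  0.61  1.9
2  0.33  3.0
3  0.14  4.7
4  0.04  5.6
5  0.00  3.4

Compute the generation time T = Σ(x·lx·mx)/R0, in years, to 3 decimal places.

lx·mx: 0, 1.159, 0.99, 0.658, 0.224, 0 → R0 = 3.031
x·lx·mx: 0, 1.159, 1.98, 1.974, 0.896, 0 → Σ = 6.009
T = 6.009 / 3.031 = 1.982514… → 1.983

1.983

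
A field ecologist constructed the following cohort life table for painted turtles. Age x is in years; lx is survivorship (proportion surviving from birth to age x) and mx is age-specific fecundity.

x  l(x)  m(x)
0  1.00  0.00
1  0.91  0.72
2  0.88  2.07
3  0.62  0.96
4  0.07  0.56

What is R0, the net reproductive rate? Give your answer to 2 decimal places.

3.11

lx·mx by age: 0, 0.6552, 1.8216, 0.5952, 0.0392
R0 = Σ lx·mx = 3.1112 → 3.11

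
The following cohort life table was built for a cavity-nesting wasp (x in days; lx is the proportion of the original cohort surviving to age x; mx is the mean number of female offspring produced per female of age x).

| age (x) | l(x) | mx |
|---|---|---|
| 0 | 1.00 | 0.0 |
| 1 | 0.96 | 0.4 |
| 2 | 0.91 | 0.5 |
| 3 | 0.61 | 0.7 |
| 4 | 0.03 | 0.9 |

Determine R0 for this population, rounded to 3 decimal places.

lx·mx by age: 0, 0.384, 0.455, 0.427, 0.027
R0 = Σ lx·mx = 1.293 → 1.293

1.293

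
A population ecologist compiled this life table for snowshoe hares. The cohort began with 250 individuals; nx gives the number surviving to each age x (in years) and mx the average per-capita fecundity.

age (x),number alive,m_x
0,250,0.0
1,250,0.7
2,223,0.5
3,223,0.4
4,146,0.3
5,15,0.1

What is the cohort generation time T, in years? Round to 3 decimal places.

2.015

lx = nx/n0 = nx/250: 1, 1, 0.892, 0.892, 0.584, 0.06
lx·mx: 0, 0.7, 0.446, 0.3568, 0.1752, 0.006 → R0 = 1.684
x·lx·mx: 0, 0.7, 0.892, 1.0704, 0.7008, 0.03 → Σ = 3.3932
T = 3.3932 / 1.684 = 2.014964… → 2.015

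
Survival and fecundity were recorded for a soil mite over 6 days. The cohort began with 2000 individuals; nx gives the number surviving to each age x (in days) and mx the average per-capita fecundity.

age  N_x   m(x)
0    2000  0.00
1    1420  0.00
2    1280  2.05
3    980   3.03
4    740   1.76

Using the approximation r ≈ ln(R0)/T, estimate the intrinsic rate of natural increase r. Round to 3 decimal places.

0.441

lx = nx/n0 = nx/2000: 1, 0.71, 0.64, 0.49, 0.37
R0 = Σ lx·mx = 0 + 0 + 1.312 + 1.4847 + 0.6512 = 3.4479
Σ x·lx·mx = 9.6829; T = 9.6829/3.4479 = 2.80835…
r ≈ ln(R0)/T = ln(3.4479)/2.80835… = 0.44075… → 0.441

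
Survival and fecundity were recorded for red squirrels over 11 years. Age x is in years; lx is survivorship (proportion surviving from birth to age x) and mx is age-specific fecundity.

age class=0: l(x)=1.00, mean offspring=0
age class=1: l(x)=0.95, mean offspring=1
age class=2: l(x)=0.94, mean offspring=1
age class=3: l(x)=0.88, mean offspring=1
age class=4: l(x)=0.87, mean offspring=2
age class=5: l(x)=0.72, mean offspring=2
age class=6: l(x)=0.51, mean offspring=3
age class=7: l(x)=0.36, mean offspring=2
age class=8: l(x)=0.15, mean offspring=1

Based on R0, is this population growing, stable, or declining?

R0 = Σ lx·mx = 0 + 0.95 + 0.94 + 0.88 + 1.74 + 1.44 + 1.53 + 0.72 + 0.15 = 8.35
R0 > 1, so the population is growing.

growing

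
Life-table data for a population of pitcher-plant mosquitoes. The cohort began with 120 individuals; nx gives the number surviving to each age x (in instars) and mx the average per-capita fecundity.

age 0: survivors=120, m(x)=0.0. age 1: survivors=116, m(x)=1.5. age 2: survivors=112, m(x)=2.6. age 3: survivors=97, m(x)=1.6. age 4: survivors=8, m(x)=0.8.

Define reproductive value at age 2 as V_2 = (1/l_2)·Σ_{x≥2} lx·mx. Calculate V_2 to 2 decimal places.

4.04

lx = nx/n0 = nx/120: 1, 0.96667…, 0.93333…, 0.80833…, 0.06667…
lx·mx for x ≥ 2: 2.426667…, 1.293333…, 0.053333… → sum = 3.773333…
V_2 = 3.773333… / l_2 = 3.773333… / 0.933333… = 4.042857… → 4.04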